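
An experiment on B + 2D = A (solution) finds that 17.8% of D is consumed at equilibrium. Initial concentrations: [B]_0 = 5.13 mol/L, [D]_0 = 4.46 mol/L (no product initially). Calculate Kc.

Let X = conversion of D.
Concentrations: [B] = 5.13 − 2.23X; [D] = 4.46 − 4.46X; [A] = 2.23X.
At X = 0.178: [B] = 4.73, [D] = 3.67, [A] = 0.397.
Kc = [A] / ([B] [D]^2) = 0.00624 (mol/L)^-2.

Kc = 0.00624 (mol/L)^-2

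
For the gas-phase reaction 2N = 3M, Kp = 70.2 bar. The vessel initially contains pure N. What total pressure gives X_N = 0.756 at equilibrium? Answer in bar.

P = 3.95 bar

Take 1 mol N as basis and let X be its fractional conversion, so ξ = 0.5X.
Mole table: n_N = 1 − X; n_M = 1.5X.
Summing: n_T = 1 + 0.5X.
Kp = p_M^3 / (p_N^2) with p_i = (n_i/n_T)·P.
At X = 0.756: the mole-fraction product g(X) = Π y_i^ν_i = 17.78. Since Kp = g(X)·P^{1}, P = (Kp/g)^(1/1) = (70.2/17.78)^(1/1) = 3.95 bar.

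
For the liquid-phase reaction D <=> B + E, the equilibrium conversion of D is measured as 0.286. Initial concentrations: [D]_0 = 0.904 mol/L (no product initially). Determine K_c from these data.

Let X = conversion of D.
Concentrations: [D] = 0.904 − 0.904X; [B] = 0.904X; [E] = 0.904X.
At X = 0.286: [D] = 0.645, [B] = 0.259, [E] = 0.259.
K_c = [B] [E] / ([D]) = 0.104 mol/L.

K_c = 0.104 mol/L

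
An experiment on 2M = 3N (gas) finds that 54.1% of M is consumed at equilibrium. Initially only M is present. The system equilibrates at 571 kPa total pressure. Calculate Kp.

Take 1 mol M as basis and let X be its fractional conversion, so ξ = 0.5X.
At extent ξ: n_M = 1 − X; n_N = 1.5X.
Total moles n_T = 1 + 0.5X.
At X = 0.541: n_M = 0.459, n_N = 0.812, n_T = 1.27.
p_i = (n_i/n_T)·P. Kp = p_N^3 / (p_M^2) = 1.14e+03 kPa.

Kp = 1.14e+03 kPa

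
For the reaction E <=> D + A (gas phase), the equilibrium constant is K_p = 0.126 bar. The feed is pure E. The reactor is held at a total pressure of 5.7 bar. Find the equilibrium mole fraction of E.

Let X = conversion of E (basis 1 mol E); extent of reaction ξ = X.
At extent ξ: n_E = 1 − X; n_D = X; n_A = X.
Summing: n_T = 1 + X.
Mole fractions y_i = n_i/n_T; K_p = p_D p_A / (p_E) with p_i = y_i·P.
This yields a degree-2 equation in X; solving on (0,1), X = 0.147.
Then n_E = 0.853, n_T = 1.15, so y_E = 0.744.

y_E = 0.744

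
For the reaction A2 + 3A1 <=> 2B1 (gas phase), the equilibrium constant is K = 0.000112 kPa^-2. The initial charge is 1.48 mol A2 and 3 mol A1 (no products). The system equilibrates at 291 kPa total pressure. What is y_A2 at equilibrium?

Basis: 3 mol A1 initially; let X = conversion of A1. Extent ξ = X.
At extent ξ: n_A2 = 1.48 − X; n_A1 = 3 − 3X; n_B1 = 2X.
Total moles n_T = 4.48 − 2X.
With p_i = (n_i/n_T)P, K = p_B1^2 / (p_A2 p_A1^3).
This yields a degree-4 equation in X; solving on (0,1), X = 0.593.
Then n_A2 = 0.887, n_T = 3.29, so y_A2 = 0.269.

y_A2 = 0.269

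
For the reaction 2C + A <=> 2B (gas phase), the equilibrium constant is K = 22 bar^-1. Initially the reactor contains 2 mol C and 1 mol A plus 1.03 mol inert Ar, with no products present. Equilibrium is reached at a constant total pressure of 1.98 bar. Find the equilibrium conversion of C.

X = 0.673

Basis: 2 mol C initially; let X = conversion of C. Extent ξ = X.
Species balance: n_C = 2 − 2X; n_A = 1 − X; n_B = 2X; n_I = 1.03 (inert).
n_T = Σnᵢ = 4.03 − X.
Mole fractions y_i = n_i/n_T; K = p_B^2 / (p_C^2 p_A) with p_i = y_i·P.
This yields a degree-3 equation in X; solving on (0,1), X = 0.673.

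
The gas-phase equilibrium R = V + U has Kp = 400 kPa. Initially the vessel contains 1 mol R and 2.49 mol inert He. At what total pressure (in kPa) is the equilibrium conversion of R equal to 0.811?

P = 494 kPa

Basis: 1 mol R initially; let X = conversion of R. Extent ξ = X.
Mole table: n_R = 1 − X; n_V = X; n_U = X; n_I = 2.49 (inert).
n_T = Σnᵢ = 3.49 + X.
Kp = p_V p_U / (p_R) with p_i = (n_i/n_T)·P.
At X = 0.811: the mole-fraction product g(X) = Π y_i^ν_i = 0.8091. Since Kp = g(X)·P^{1}, P = (Kp/g)^(1/1) = (400/0.8091)^(1/1) = 494 kPa.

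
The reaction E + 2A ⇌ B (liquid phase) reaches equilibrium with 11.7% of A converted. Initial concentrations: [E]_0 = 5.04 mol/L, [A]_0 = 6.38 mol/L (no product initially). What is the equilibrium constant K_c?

K_c = 0.00252 (mol/L)^-2

Let X = conversion of A.
Concentrations: [E] = 5.04 − 3.19X; [A] = 6.38 − 6.38X; [B] = 3.19X.
At X = 0.117: [E] = 4.67, [A] = 5.63, [B] = 0.373.
K_c = [B] / ([E] [A]^2) = 0.00252 (mol/L)^-2.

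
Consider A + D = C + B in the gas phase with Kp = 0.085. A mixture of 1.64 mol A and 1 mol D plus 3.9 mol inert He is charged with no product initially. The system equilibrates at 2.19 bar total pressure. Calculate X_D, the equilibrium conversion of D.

Basis: 1 mol D initially; let X = conversion of D. Extent ξ = X.
At extent ξ: n_A = 1.64 − X; n_D = 1 − X; n_C = X; n_B = X; n_I = 3.9 (inert).
Since Δν = 0, n_T = 6.54 throughout.
Mole fractions y_i = n_i/n_T; Kp = p_C p_B / (p_A p_D) with p_i = y_i·P.
Equating to 0.085 and solving on 0 < X < 1: X = 0.287.

X = 0.287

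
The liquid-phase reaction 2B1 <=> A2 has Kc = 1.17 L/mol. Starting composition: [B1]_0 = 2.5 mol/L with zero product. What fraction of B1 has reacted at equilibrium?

Let X = conversion of B1; extent ξ = 2.5X/2 mol/L.
Concentrations: [B1] = 2.5 − 2.5X; [A2] = 1.25X.
Kc = [A2] / ([B1]^2).
Solving Kc = 1.17 for X ∈ (0,1): X = 0.663.

X = 0.663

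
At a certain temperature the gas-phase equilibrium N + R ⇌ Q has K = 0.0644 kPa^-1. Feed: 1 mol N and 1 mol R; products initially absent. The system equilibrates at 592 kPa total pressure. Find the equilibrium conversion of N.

X = 0.840

Take 1 mol N as basis and let X be its fractional conversion, so ξ = X.
Mole table: n_N = 1 − X; n_R = 1 − X; n_Q = X.
n_T = Σnᵢ = 2 − X.
y_i = n_i/n_T, p_i = y_i·P. K = p_Q / (p_N p_R).
This yields a degree-2 equation in X; solving on (0,1), X = 0.840.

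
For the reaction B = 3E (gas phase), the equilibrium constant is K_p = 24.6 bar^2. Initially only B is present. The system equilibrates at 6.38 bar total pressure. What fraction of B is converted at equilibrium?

X = 0.347

Take 1 mol B as basis and let X be its fractional conversion, so ξ = X.
Mole table: n_B = 1 − X; n_E = 3X.
Total moles n_T = 1 + 2X.
With p_i = (n_i/n_T)P, K_p = p_E^3 / (p_B).
Equating to 24.6 bar^2 and solving on 0 < X < 1: X = 0.347.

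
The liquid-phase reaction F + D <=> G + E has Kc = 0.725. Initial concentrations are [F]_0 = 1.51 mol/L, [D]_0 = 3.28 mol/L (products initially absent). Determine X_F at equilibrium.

Let X = conversion of F; extent ξ = 1.51·X mol/L.
Concentrations: [F] = 1.51 − 1.51X; [D] = 3.28 − 1.51X; [G] = 1.51X; [E] = 1.51X.
Kc = [G] [E] / ([F] [D]).
Solving Kc = 0.725 for X ∈ (0,1): X = 0.636.

X = 0.636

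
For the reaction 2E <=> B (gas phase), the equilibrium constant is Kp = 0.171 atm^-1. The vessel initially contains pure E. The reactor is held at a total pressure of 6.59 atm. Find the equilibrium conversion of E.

Basis: 1 mol E initially; let X = conversion of E. Extent ξ = 0.5X.
Mole table: n_E = 1 − X; n_B = 0.5X.
n_T = Σnᵢ = 1 − 0.5X.
Mole fractions y_i = n_i/n_T; Kp = p_B / (p_E^2) with p_i = y_i·P.
Setting this equal to 0.171 atm^-1 and taking the physical root (0 < X < 1) gives X = 0.574.

X = 0.574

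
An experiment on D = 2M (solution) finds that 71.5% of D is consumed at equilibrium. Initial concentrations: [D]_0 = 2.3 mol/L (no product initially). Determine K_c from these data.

Let X = conversion of D.
Concentrations: [D] = 2.3 − 2.3X; [M] = 4.6X.
At X = 0.715: [D] = 0.655, [M] = 3.29.
K_c = [M]^2 / ([D]) = 16.5 mol/L.

K_c = 16.5 mol/L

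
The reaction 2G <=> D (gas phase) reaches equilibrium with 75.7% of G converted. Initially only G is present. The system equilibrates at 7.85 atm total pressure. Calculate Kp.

Kp = 0.507 atm^-1

Take 1 mol G as basis and let X be its fractional conversion, so ξ = 0.5X.
At extent ξ: n_G = 1 − X; n_D = 0.5X.
Summing: n_T = 1 − 0.5X.
At X = 0.757: n_G = 0.243, n_D = 0.379, n_T = 0.621.
p_i = (n_i/n_T)·P. Kp = p_D / (p_G^2) = 0.507 atm^-1.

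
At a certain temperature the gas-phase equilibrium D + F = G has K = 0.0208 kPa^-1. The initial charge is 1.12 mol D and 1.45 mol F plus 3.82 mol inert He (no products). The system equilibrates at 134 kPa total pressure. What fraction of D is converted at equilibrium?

X = 0.333

Let X = conversion of D (basis 1.12 mol D); extent of reaction ξ = 1.12X.
Species balance: n_D = 1.12 − 1.12X; n_F = 1.45 − 1.12X; n_G = 1.12X; n_I = 3.82 (inert).
n_T = Σnᵢ = 6.39 − 1.12X.
With p_i = (n_i/n_T)P, K = p_G / (p_D p_F).
Setting this equal to 0.0208 kPa^-1 and taking the physical root (0 < X < 1) gives X = 0.333.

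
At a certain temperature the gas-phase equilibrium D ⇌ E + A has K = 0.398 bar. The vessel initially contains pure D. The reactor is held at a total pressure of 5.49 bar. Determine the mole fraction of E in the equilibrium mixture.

Basis: 1 mol D initially; let X = conversion of D. Extent ξ = X.
At extent ξ: n_D = 1 − X; n_E = X; n_A = X.
Total moles n_T = 1 + X.
y_i = n_i/n_T, p_i = y_i·P. K = p_E p_A / (p_D).
Equating to 0.398 bar and solving on 0 < X < 1: X = 0.260.
Then n_E = 0.26, n_T = 1.26, so y_E = 0.206.

y_E = 0.206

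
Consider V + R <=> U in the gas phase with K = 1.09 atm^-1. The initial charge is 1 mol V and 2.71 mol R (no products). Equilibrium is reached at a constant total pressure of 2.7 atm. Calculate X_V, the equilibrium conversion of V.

X = 0.664

Take 1 mol V as basis and let X be its fractional conversion, so ξ = X.
Mole table: n_V = 1 − X; n_R = 2.71 − X; n_U = X.
n_T = Σnᵢ = 3.71 − X.
With p_i = (n_i/n_T)P, K = p_U / (p_V p_R).
Substituting and setting equal to 1.09 atm^-1 gives a polynomial in X; the root in (0,1) is X = 0.664.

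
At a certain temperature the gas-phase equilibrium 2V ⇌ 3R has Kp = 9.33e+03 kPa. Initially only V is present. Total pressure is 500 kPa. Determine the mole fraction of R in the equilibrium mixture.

y_R = 0.826

Basis: 1 mol V initially; let X = conversion of V. Extent ξ = 0.5X.
At extent ξ: n_V = 1 − X; n_R = 1.5X.
n_T = Σnᵢ = 1 + 0.5X.
y_i = n_i/n_T, p_i = y_i·P. Kp = p_R^3 / (p_V^2).
Setting this equal to 9.33e+03 kPa and taking the physical root (0 < X < 1) gives X = 0.760.
Then n_R = 1.14, n_T = 1.38, so y_R = 0.826.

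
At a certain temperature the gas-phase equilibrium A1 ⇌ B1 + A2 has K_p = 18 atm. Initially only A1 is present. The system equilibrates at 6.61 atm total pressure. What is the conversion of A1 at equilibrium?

Let X = conversion of A1 (basis 1 mol A1); extent of reaction ξ = X.
Mole table: n_A1 = 1 − X; n_B1 = X; n_A2 = X.
Total moles n_T = 1 + X.
y_i = n_i/n_T, p_i = y_i·P. K_p = p_B1 p_A2 / (p_A1).
Equating to 18 atm and solving on 0 < X < 1: X = 0.855.

X = 0.855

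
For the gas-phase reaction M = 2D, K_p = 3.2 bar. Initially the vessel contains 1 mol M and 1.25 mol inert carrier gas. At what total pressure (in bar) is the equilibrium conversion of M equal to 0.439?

Basis: 1 mol M initially; let X = conversion of M. Extent ξ = X.
Species balance: n_M = 1 − X; n_D = 2X; n_I = 1.25 (inert).
n_T = Σnᵢ = 2.25 + X.
K_p = p_D^2 / (p_M) with p_i = (n_i/n_T)·P.
At X = 0.439: the mole-fraction product g(X) = Π y_i^ν_i = 0.511. Since K_p = g(X)·P^{1}, P = (K_p/g)^(1/1) = (3.2/0.511)^(1/1) = 6.26 bar.

P = 6.26 bar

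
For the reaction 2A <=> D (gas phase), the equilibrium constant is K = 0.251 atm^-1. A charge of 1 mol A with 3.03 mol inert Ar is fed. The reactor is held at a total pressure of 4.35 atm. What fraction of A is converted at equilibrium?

X = 0.286

Take 1 mol A as basis and let X be its fractional conversion, so ξ = 0.5X.
At extent ξ: n_A = 1 − X; n_D = 0.5X; n_I = 3.03 (inert).
Summing: n_T = 4.03 − 0.5X.
With p_i = (n_i/n_T)P, K = p_D / (p_A^2).
This yields a degree-2 equation in X; solving on (0,1), X = 0.286.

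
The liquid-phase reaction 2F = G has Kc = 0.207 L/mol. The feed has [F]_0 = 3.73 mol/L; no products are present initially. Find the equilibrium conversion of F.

X = 0.456

Let X = conversion of F; extent ξ = 3.73X/2 mol/L.
Concentrations: [F] = 3.73 − 3.73X; [G] = 1.86X.
Kc = [G] / ([F]^2).
This equals 0.207 at X = 0.456 (the root in 0 < X < 1).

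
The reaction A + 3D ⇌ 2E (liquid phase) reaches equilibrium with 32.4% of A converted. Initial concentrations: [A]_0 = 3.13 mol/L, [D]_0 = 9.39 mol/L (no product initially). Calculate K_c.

K_c = 0.0076 (mol/L)^-2

Let X = conversion of A.
Concentrations: [A] = 3.13 − 3.13X; [D] = 9.39 − 9.39X; [E] = 6.26X.
At X = 0.324: [A] = 2.12, [D] = 6.35, [E] = 2.03.
K_c = [E]^2 / ([A] [D]^3) = 0.0076 (mol/L)^-2.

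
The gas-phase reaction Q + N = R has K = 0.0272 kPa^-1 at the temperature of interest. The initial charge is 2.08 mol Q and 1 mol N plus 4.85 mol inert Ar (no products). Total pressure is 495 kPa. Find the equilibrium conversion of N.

Basis: 1 mol N initially; let X = conversion of N. Extent ξ = X.
Mole table: n_Q = 2.08 − X; n_N = 1 − X; n_R = X; n_I = 4.85 (inert).
Summing: n_T = 7.93 − X.
With p_i = (n_i/n_T)P, K = p_R / (p_Q p_N).
Substituting and setting equal to 0.0272 kPa^-1 gives a polynomial in X; the root in (0,1) is X = 0.718.

X = 0.718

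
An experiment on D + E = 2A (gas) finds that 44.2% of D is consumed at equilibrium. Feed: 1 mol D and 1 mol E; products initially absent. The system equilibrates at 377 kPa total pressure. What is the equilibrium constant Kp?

Let X = conversion of D (basis 1 mol D); extent of reaction ξ = X.
Species balance: n_D = 1 − X; n_E = 1 − X; n_A = 2X.
n_T stays at 2 (no change in mole number).
At X = 0.442: n_D = 0.558, n_E = 0.558, n_A = 0.884, n_T = 2.
p_i = (n_i/n_T)·P. Kp = p_A^2 / (p_D p_E) = 2.51.

Kp = 2.51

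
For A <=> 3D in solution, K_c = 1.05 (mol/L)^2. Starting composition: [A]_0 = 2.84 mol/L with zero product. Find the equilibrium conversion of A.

X = 0.159

Let X = conversion of A; extent ξ = 2.84·X mol/L.
Concentrations: [A] = 2.84 − 2.84X; [D] = 8.52X.
K_c = [D]^3 / ([A]).
Setting equal to 1.05 and solving for X on (0,1) gives X = 0.159.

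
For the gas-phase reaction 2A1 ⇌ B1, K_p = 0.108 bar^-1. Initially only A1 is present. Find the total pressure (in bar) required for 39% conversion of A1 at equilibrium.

P = 3.91 bar

Take 1 mol A1 as basis and let X be its fractional conversion, so ξ = 0.5X.
At extent ξ: n_A1 = 1 − X; n_B1 = 0.5X.
Total moles n_T = 1 − 0.5X.
K_p = p_B1 / (p_A1^2) with p_i = (n_i/n_T)·P.
At X = 0.39: the mole-fraction product g(X) = Π y_i^ν_i = 0.4219. Since K_p = g(X)·P^{-1}, P = (g/K_p)^(1/1) = (0.4219/0.108)^(1/1) = 3.91 bar.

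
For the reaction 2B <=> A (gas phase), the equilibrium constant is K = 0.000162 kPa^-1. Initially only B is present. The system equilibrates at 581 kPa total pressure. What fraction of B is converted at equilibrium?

Basis: 1 mol B initially; let X = conversion of B. Extent ξ = 0.5X.
Species balance: n_B = 1 − X; n_A = 0.5X.
Summing: n_T = 1 − 0.5X.
Mole fractions y_i = n_i/n_T; K = p_A / (p_B^2) with p_i = y_i·P.
Equating to 0.000162 kPa^-1 and solving on 0 < X < 1: X = 0.148.

X = 0.148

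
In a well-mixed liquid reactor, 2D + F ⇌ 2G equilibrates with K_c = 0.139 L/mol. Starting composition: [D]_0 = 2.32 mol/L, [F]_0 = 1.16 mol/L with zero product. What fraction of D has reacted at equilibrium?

X = 0.257

Let X = conversion of D; extent ξ = 2.32X/2 mol/L.
Concentrations: [D] = 2.32 − 2.32X; [F] = 1.16 − 1.16X; [G] = 2.32X.
K_c = [G]^2 / ([D]^2 [F]).
Solving K_c = 0.139 for X ∈ (0,1): X = 0.257.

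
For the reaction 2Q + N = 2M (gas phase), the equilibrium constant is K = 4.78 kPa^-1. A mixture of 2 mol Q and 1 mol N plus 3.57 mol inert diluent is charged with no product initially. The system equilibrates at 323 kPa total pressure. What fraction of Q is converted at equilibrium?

X = 0.860

Take 2 mol Q as basis and let X be its fractional conversion, so ξ = X.
Species balance: n_Q = 2 − 2X; n_N = 1 − X; n_M = 2X; n_I = 3.57 (inert).
Total moles n_T = 6.57 − X.
With p_i = (n_i/n_T)P, K = p_M^2 / (p_Q^2 p_N).
Equating to 4.78 kPa^-1 and solving on 0 < X < 1: X = 0.860.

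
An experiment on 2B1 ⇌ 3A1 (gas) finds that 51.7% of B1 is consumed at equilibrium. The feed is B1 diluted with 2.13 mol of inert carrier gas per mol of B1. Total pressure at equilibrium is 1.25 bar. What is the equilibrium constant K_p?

Take 1 mol B1 as basis and let X be its fractional conversion, so ξ = 0.5X.
At extent ξ: n_B1 = 1 − X; n_A1 = 1.5X; n_I = 2.13 (inert).
Summing: n_T = 3.13 + 0.5X.
At X = 0.517: n_B1 = 0.483, n_A1 = 0.776, n_T = 3.39.
p_i = (n_i/n_T)·P. K_p = p_A1^3 / (p_B1^2) = 0.737 bar.

K_p = 0.737 bar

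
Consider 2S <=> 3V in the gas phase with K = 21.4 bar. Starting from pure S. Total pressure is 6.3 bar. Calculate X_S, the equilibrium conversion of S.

Take 1 mol S as basis and let X be its fractional conversion, so ξ = 0.5X.
Species balance: n_S = 1 − X; n_V = 1.5X.
Summing: n_T = 1 + 0.5X.
Mole fractions y_i = n_i/n_T; K = p_V^3 / (p_S^2) with p_i = y_i·P.
This yields a degree-3 equation in X; solving on (0,1), X = 0.597.

X = 0.597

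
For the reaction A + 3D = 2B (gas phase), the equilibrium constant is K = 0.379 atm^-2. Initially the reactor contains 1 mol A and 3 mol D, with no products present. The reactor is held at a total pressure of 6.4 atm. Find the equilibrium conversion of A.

Let X = conversion of A (basis 1 mol A); extent of reaction ξ = X.
At extent ξ: n_A = 1 − X; n_D = 3 − 3X; n_B = 2X.
Total moles n_T = 4 − 2X.
y_i = n_i/n_T, p_i = y_i·P. K = p_B^2 / (p_A p_D^3).
This yields a degree-4 equation in X; solving on (0,1), X = 0.596.

X = 0.596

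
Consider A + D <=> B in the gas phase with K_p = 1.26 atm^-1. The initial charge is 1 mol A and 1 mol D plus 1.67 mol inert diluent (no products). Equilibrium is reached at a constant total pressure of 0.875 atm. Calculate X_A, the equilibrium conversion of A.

X = 0.202

Let X = conversion of A (basis 1 mol A); extent of reaction ξ = X.
Species balance: n_A = 1 − X; n_D = 1 − X; n_B = X; n_I = 1.67 (inert).
n_T = Σnᵢ = 3.67 − X.
Mole fractions y_i = n_i/n_T; K_p = p_B / (p_A p_D) with p_i = y_i·P.
This yields a degree-2 equation in X; solving on (0,1), X = 0.202.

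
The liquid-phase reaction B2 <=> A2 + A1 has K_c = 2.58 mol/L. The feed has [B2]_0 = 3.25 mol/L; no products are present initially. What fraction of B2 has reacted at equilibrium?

X = 0.578

Let X = conversion of B2; extent ξ = 3.25·X mol/L.
Concentrations: [B2] = 3.25 − 3.25X; [A2] = 3.25X; [A1] = 3.25X.
K_c = [A2] [A1] / ([B2]).
Equating to 2.58 mol/L: the physical root is X = 0.578.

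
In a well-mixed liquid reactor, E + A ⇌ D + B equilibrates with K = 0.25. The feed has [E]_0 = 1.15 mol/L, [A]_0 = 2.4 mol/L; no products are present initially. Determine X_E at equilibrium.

Let X = conversion of E; extent ξ = 1.15·X mol/L.
Concentrations: [E] = 1.15 − 1.15X; [A] = 2.4 − 1.15X; [D] = 1.15X; [B] = 1.15X.
K = [D] [B] / ([E] [A]).
Setting equal to 0.25 and solving for X on (0,1) gives X = 0.465.

X = 0.465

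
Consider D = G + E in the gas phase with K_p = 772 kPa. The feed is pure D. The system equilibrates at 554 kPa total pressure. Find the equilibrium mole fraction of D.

Basis: 1 mol D initially; let X = conversion of D. Extent ξ = X.
Mole table: n_D = 1 − X; n_G = X; n_E = X.
Summing: n_T = 1 + X.
With p_i = (n_i/n_T)P, K_p = p_G p_E / (p_D).
This yields a degree-2 equation in X; solving on (0,1), X = 0.763.
Then n_D = 0.237, n_T = 1.76, so y_D = 0.134.

y_D = 0.134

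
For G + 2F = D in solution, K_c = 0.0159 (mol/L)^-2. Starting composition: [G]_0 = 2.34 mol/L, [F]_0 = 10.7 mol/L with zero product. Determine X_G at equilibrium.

X = 0.521

Let X = conversion of G; extent ξ = 2.34·X mol/L.
Concentrations: [G] = 2.34 − 2.34X; [F] = 10.7 − 4.68X; [D] = 2.34X.
K_c = [D] / ([G] [F]^2).
This equals 0.0159 at X = 0.521 (the root in 0 < X < 1).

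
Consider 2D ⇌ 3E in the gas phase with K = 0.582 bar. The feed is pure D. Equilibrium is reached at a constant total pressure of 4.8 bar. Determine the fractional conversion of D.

X = 0.277

Let X = conversion of D (basis 1 mol D); extent of reaction ξ = 0.5X.
At extent ξ: n_D = 1 − X; n_E = 1.5X.
Summing: n_T = 1 + 0.5X.
Mole fractions y_i = n_i/n_T; K = p_E^3 / (p_D^2) with p_i = y_i·P.
Equating to 0.582 bar and solving on 0 < X < 1: X = 0.277.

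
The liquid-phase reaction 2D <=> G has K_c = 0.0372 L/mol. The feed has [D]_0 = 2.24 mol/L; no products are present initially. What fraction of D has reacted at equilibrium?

X = 0.127

Let X = conversion of D; extent ξ = 2.24X/2 mol/L.
Concentrations: [D] = 2.24 − 2.24X; [G] = 1.12X.
K_c = [G] / ([D]^2).
Equating to 0.0372 L/mol: the physical root is X = 0.127.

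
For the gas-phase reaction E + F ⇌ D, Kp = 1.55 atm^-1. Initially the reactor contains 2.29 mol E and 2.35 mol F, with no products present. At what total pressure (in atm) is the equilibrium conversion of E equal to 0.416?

P = 1.21 atm

Basis: 2.29 mol E initially; let X = conversion of E. Extent ξ = 2.29X.
Mole table: n_E = 2.29 − 2.29X; n_F = 2.35 − 2.29X; n_D = 2.29X.
n_T = Σnᵢ = 4.64 − 2.29X.
Kp = p_D / (p_E p_F) with p_i = (n_i/n_T)·P.
At X = 0.416: the mole-fraction product g(X) = Π y_i^ν_i = 1.88. Since Kp = g(X)·P^{-1}, P = (g/Kp)^(1/1) = (1.88/1.55)^(1/1) = 1.21 atm.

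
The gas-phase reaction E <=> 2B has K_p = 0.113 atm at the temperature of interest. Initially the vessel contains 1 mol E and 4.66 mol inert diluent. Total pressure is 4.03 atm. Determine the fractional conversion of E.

X = 0.183

Take 1 mol E as basis and let X be its fractional conversion, so ξ = X.
At extent ξ: n_E = 1 − X; n_B = 2X; n_I = 4.66 (inert).
Total moles n_T = 5.66 + X.
With p_i = (n_i/n_T)P, K_p = p_B^2 / (p_E).
Setting this equal to 0.113 atm and taking the physical root (0 < X < 1) gives X = 0.183.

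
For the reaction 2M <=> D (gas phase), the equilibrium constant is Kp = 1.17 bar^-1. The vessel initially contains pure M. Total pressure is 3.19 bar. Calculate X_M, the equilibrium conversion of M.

Let X = conversion of M (basis 1 mol M); extent of reaction ξ = 0.5X.
Mole table: n_M = 1 − X; n_D = 0.5X.
n_T = Σnᵢ = 1 − 0.5X.
With p_i = (n_i/n_T)P, Kp = p_D / (p_M^2).
Substituting and setting equal to 1.17 bar^-1 gives a polynomial in X; the root in (0,1) is X = 0.749.

X = 0.749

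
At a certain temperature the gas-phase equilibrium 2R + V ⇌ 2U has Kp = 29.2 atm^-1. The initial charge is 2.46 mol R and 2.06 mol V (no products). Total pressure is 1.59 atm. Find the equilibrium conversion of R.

Let X = conversion of R (basis 2.46 mol R); extent of reaction ξ = 1.23X.
Moles: n_R = 2.46 − 2.46X; n_V = 2.06 − 1.23X; n_U = 2.46X.
Total moles n_T = 4.52 − 1.23X.
y_i = n_i/n_T, p_i = y_i·P. Kp = p_U^2 / (p_R^2 p_V).
Setting this equal to 29.2 atm^-1 and taking the physical root (0 < X < 1) gives X = 0.790.

X = 0.790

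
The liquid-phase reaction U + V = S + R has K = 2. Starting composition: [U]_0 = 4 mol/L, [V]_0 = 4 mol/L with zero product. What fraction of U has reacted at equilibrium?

Let X = conversion of U; extent ξ = 4·X mol/L.
Concentrations: [U] = 4 − 4X; [V] = 4 − 4X; [S] = 4X; [R] = 4X.
K = [S] [R] / ([U] [V]).
Solving K = 2 for X ∈ (0,1): X = 0.586.

X = 0.586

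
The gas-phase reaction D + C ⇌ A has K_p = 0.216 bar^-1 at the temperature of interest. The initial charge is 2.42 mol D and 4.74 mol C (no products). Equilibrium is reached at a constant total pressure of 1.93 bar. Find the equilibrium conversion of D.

Let X = conversion of D (basis 2.42 mol D); extent of reaction ξ = 2.42X.
Mole table: n_D = 2.42 − 2.42X; n_C = 4.74 − 2.42X; n_A = 2.42X.
Summing: n_T = 7.16 − 2.42X.
y_i = n_i/n_T, p_i = y_i·P. K_p = p_A / (p_D p_C).
Equating to 0.216 bar^-1 and solving on 0 < X < 1: X = 0.210.

X = 0.210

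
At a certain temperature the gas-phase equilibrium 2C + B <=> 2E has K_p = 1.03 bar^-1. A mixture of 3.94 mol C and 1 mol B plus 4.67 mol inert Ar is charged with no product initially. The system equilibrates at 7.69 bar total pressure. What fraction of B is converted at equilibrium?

Let X = conversion of B (basis 1 mol B); extent of reaction ξ = X.
Species balance: n_C = 3.94 − 2X; n_B = 1 − X; n_E = 2X; n_I = 4.67 (inert).
Summing: n_T = 9.61 − X.
y_i = n_i/n_T, p_i = y_i·P. K_p = p_E^2 / (p_C^2 p_B).
Substituting and setting equal to 1.03 bar^-1 gives a polynomial in X; the root in (0,1) is X = 0.683.

X = 0.683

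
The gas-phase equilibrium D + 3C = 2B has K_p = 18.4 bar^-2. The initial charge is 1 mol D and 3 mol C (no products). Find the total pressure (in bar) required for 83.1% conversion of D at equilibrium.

Take 1 mol D as basis and let X be its fractional conversion, so ξ = X.
Species balance: n_D = 1 − X; n_C = 3 − 3X; n_B = 2X.
Total moles n_T = 4 − 2X.
K_p = p_B^2 / (p_D p_C^3) with p_i = (n_i/n_T)·P.
At X = 0.831: the mole-fraction product g(X) = Π y_i^ν_i = 685.6. Since K_p = g(X)·P^{-2}, P = (g/K_p)^(1/2) = (685.6/18.4)^(1/2) = 6.1 bar.

P = 6.1 bar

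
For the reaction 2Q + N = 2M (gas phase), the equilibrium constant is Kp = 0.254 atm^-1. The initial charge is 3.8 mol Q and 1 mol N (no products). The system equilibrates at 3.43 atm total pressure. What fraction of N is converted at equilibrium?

X = 0.468

Let X = conversion of N (basis 1 mol N); extent of reaction ξ = X.
At extent ξ: n_Q = 3.8 − 2X; n_N = 1 − X; n_M = 2X.
n_T = Σnᵢ = 4.8 − X.
y_i = n_i/n_T, p_i = y_i·P. Kp = p_M^2 / (p_Q^2 p_N).
Equating to 0.254 atm^-1 and solving on 0 < X < 1: X = 0.468.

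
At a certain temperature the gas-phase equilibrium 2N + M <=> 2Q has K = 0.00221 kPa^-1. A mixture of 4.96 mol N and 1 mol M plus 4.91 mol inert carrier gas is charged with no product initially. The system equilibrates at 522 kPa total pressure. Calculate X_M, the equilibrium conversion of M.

X = 0.480

Basis: 1 mol M initially; let X = conversion of M. Extent ξ = X.
At extent ξ: n_N = 4.96 − 2X; n_M = 1 − X; n_Q = 2X; n_I = 4.91 (inert).
Summing: n_T = 10.9 − X.
y_i = n_i/n_T, p_i = y_i·P. K = p_Q^2 / (p_N^2 p_M).
Setting this equal to 0.00221 kPa^-1 and taking the physical root (0 < X < 1) gives X = 0.480.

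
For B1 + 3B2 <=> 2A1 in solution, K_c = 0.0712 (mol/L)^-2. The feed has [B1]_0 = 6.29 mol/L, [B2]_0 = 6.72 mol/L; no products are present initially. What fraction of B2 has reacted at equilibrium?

Let X = conversion of B2; extent ξ = 6.72X/3 mol/L.
Concentrations: [B1] = 6.29 − 2.24X; [B2] = 6.72 − 6.72X; [A1] = 4.48X.
K_c = [A1]^2 / ([B1] [B2]^3).
This equals 0.0712 at X = 0.595 (the root in 0 < X < 1).

X = 0.595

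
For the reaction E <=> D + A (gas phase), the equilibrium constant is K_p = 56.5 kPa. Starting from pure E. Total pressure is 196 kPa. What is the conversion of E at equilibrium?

X = 0.473

Let X = conversion of E (basis 1 mol E); extent of reaction ξ = X.
Mole table: n_E = 1 − X; n_D = X; n_A = X.
Total moles n_T = 1 + X.
y_i = n_i/n_T, p_i = y_i·P. K_p = p_D p_A / (p_E).
Setting this equal to 56.5 kPa and taking the physical root (0 < X < 1) gives X = 0.473.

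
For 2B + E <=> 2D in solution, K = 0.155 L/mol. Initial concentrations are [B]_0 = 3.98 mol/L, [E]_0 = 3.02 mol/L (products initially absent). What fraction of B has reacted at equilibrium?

Let X = conversion of B; extent ξ = 3.98X/2 mol/L.
Concentrations: [B] = 3.98 − 3.98X; [E] = 3.02 − 1.99X; [D] = 3.98X.
K = [D]^2 / ([B]^2 [E]).
Solving K = 0.155 for X ∈ (0,1): X = 0.373.

X = 0.373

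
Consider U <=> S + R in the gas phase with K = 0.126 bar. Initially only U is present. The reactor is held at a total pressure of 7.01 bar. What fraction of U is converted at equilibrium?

Take 1 mol U as basis and let X be its fractional conversion, so ξ = X.
Moles: n_U = 1 − X; n_S = X; n_R = X.
n_T = Σnᵢ = 1 + X.
With p_i = (n_i/n_T)P, K = p_S p_R / (p_U).
This yields a degree-2 equation in X; solving on (0,1), X = 0.133.

X = 0.133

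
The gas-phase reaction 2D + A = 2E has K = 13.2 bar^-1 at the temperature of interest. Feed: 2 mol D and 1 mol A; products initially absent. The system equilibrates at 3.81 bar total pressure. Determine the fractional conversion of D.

Let X = conversion of D (basis 2 mol D); extent of reaction ξ = X.
At extent ξ: n_D = 2 − 2X; n_A = 1 − X; n_E = 2X.
n_T = Σnᵢ = 3 − X.
y_i = n_i/n_T, p_i = y_i·P. K = p_E^2 / (p_D^2 p_A).
Setting this equal to 13.2 bar^-1 and taking the physical root (0 < X < 1) gives X = 0.715.

X = 0.715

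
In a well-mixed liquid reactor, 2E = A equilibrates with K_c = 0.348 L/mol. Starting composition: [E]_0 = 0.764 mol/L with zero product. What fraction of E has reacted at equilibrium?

Let X = conversion of E; extent ξ = 0.764X/2 mol/L.
Concentrations: [E] = 0.764 − 0.764X; [A] = 0.382X.
K_c = [A] / ([E]^2).
Setting equal to 0.348 and solving for X on (0,1) gives X = 0.278.

X = 0.278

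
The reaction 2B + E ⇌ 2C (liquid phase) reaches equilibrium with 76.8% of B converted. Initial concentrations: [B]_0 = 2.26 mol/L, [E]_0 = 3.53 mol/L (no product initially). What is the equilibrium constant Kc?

Let X = conversion of B.
Concentrations: [B] = 2.26 − 2.26X; [E] = 3.53 − 1.13X; [C] = 2.26X.
At X = 0.768: [B] = 0.524, [E] = 2.66, [C] = 1.74.
Kc = [C]^2 / ([B]^2 [E]) = 4.12 L/mol.

Kc = 4.12 L/mol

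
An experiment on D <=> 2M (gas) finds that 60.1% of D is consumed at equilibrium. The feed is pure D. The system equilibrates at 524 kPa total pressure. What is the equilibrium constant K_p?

Let X = conversion of D (basis 1 mol D); extent of reaction ξ = X.
Moles: n_D = 1 − X; n_M = 2X.
Total moles n_T = 1 + X.
At X = 0.601: n_D = 0.399, n_M = 1.2, n_T = 1.6.
p_i = (n_i/n_T)·P. K_p = p_M^2 / (p_D) = 1.19e+03 kPa.

K_p = 1.19e+03 kPa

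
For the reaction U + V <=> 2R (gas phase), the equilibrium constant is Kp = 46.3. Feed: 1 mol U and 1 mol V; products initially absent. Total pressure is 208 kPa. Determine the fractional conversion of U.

Let X = conversion of U (basis 1 mol U); extent of reaction ξ = X.
Species balance: n_U = 1 − X; n_V = 1 − X; n_R = 2X.
n_T stays at 2 (no change in mole number).
y_i = n_i/n_T, p_i = y_i·P. Kp = p_R^2 / (p_U p_V).
Setting this equal to 46.3 and taking the physical root (0 < X < 1) gives X = 0.773.

X = 0.773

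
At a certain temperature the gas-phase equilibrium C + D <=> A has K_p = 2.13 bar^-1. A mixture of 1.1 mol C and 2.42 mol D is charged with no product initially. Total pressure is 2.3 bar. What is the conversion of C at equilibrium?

Let X = conversion of C (basis 1.1 mol C); extent of reaction ξ = 1.1X.
Moles: n_C = 1.1 − 1.1X; n_D = 2.42 − 1.1X; n_A = 1.1X.
Total moles n_T = 3.52 − 1.1X.
y_i = n_i/n_T, p_i = y_i·P. K_p = p_A / (p_C p_D).
This yields a degree-2 equation in X; solving on (0,1), X = 0.744.

X = 0.744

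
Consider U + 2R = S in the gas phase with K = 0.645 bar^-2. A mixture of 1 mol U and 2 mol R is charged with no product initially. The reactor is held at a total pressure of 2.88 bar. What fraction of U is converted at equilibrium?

Take 1 mol U as basis and let X be its fractional conversion, so ξ = X.
Mole table: n_U = 1 − X; n_R = 2 − 2X; n_S = X.
n_T = Σnᵢ = 3 − 2X.
y_i = n_i/n_T, p_i = y_i·P. K = p_S / (p_U p_R^2).
Setting this equal to 0.645 bar^-2 and taking the physical root (0 < X < 1) gives X = 0.547.

X = 0.547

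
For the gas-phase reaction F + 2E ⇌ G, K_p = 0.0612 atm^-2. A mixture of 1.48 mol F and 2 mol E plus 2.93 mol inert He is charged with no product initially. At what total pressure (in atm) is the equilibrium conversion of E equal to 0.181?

P = 5.57 atm

Basis: 2 mol E initially; let X = conversion of E. Extent ξ = X.
Species balance: n_F = 1.48 − X; n_E = 2 − 2X; n_G = X; n_I = 2.93 (inert).
Total moles n_T = 6.41 − 2X.
K_p = p_G / (p_F p_E^2) with p_i = (n_i/n_T)·P.
At X = 0.181: the mole-fraction product g(X) = Π y_i^ν_i = 1.9. Since K_p = g(X)·P^{-2}, P = (g/K_p)^(1/2) = (1.9/0.0612)^(1/2) = 5.57 atm.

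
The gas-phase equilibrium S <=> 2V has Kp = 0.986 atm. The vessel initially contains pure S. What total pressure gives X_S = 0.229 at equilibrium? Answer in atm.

P = 4.45 atm

Basis: 1 mol S initially; let X = conversion of S. Extent ξ = X.
At extent ξ: n_S = 1 − X; n_V = 2X.
Summing: n_T = 1 + X.
Kp = p_V^2 / (p_S) with p_i = (n_i/n_T)·P.
At X = 0.229: the mole-fraction product g(X) = Π y_i^ν_i = 0.2214. Since Kp = g(X)·P^{1}, P = (Kp/g)^(1/1) = (0.986/0.2214)^(1/1) = 4.45 atm.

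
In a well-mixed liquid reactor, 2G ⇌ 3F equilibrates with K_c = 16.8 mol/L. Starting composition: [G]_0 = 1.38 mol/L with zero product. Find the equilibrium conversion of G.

Let X = conversion of G; extent ξ = 1.38X/2 mol/L.
Concentrations: [G] = 1.38 − 1.38X; [F] = 2.07X.
K_c = [F]^3 / ([G]^2).
Setting equal to 16.8 and solving for X on (0,1) gives X = 0.695.

X = 0.695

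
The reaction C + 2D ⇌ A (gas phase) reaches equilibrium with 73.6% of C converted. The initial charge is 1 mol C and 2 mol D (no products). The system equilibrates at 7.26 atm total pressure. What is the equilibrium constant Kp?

Let X = conversion of C (basis 1 mol C); extent of reaction ξ = X.
Species balance: n_C = 1 − X; n_D = 2 − 2X; n_A = X.
Summing: n_T = 3 − 2X.
At X = 0.736: n_C = 0.264, n_D = 0.528, n_A = 0.736, n_T = 1.53.
p_i = (n_i/n_T)·P. Kp = p_A / (p_C p_D^2) = 0.443 atm^-2.

Kp = 0.443 atm^-2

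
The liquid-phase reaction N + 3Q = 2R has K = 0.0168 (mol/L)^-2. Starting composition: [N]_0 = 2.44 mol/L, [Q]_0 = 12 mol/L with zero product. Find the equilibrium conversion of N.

X = 0.580

Let X = conversion of N; extent ξ = 2.44·X mol/L.
Concentrations: [N] = 2.44 − 2.44X; [Q] = 12 − 7.32X; [R] = 4.88X.
K = [R]^2 / ([N] [Q]^3).
Setting equal to 0.0168 and solving for X on (0,1) gives X = 0.580.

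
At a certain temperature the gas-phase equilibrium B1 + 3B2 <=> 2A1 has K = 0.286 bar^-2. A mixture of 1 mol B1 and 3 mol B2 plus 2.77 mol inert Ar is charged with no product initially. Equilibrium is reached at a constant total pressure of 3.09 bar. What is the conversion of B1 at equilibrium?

Take 1 mol B1 as basis and let X be its fractional conversion, so ξ = X.
At extent ξ: n_B1 = 1 − X; n_B2 = 3 − 3X; n_A1 = 2X; n_I = 2.77 (inert).
n_T = Σnᵢ = 6.77 − 2X.
y_i = n_i/n_T, p_i = y_i·P. K = p_A1^2 / (p_B1 p_B2^3).
Setting this equal to 0.286 bar^-2 and taking the physical root (0 < X < 1) gives X = 0.322.

X = 0.322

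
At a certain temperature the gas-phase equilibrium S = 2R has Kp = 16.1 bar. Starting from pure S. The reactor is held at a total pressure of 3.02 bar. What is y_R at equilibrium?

Take 1 mol S as basis and let X be its fractional conversion, so ξ = X.
Species balance: n_S = 1 − X; n_R = 2X.
n_T = Σnᵢ = 1 + X.
With p_i = (n_i/n_T)P, Kp = p_R^2 / (p_S).
Setting this equal to 16.1 bar and taking the physical root (0 < X < 1) gives X = 0.756.
Then n_R = 1.51, n_T = 1.76, so y_R = 0.861.

y_R = 0.861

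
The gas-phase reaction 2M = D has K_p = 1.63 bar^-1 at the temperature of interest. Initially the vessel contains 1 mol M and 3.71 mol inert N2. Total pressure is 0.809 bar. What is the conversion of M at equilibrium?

Basis: 1 mol M initially; let X = conversion of M. Extent ξ = 0.5X.
Moles: n_M = 1 − X; n_D = 0.5X; n_I = 3.71 (inert).
Total moles n_T = 4.71 − 0.5X.
y_i = n_i/n_T, p_i = y_i·P. K_p = p_D / (p_M^2).
This yields a degree-2 equation in X; solving on (0,1), X = 0.291.

X = 0.291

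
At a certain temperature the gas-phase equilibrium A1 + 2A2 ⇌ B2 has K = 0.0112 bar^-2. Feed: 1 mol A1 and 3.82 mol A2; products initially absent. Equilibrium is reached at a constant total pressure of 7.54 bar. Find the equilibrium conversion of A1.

X = 0.272

Take 1 mol A1 as basis and let X be its fractional conversion, so ξ = X.
At extent ξ: n_A1 = 1 − X; n_A2 = 3.82 − 2X; n_B2 = X.
n_T = Σnᵢ = 4.82 − 2X.
Mole fractions y_i = n_i/n_T; K = p_B2 / (p_A1 p_A2^2) with p_i = y_i·P.
This yields a degree-3 equation in X; solving on (0,1), X = 0.272.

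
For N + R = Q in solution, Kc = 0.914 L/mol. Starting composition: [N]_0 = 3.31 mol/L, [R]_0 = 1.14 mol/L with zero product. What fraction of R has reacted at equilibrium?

X = 0.697

Let X = conversion of R; extent ξ = 1.14·X mol/L.
Concentrations: [N] = 3.31 − 1.14X; [R] = 1.14 − 1.14X; [Q] = 1.14X.
Kc = [Q] / ([N] [R]).
Setting equal to 0.914 and solving for X on (0,1) gives X = 0.697.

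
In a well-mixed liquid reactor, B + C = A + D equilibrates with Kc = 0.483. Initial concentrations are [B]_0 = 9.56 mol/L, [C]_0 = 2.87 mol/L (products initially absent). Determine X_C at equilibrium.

X = 0.661

Let X = conversion of C; extent ξ = 2.87·X mol/L.
Concentrations: [B] = 9.56 − 2.87X; [C] = 2.87 − 2.87X; [A] = 2.87X; [D] = 2.87X.
Kc = [A] [D] / ([B] [C]).
Equating to 0.483: the physical root is X = 0.661.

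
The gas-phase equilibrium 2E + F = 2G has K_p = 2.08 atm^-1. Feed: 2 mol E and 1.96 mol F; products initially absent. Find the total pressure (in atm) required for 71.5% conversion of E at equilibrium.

Take 2 mol E as basis and let X be its fractional conversion, so ξ = X.
Moles: n_E = 2 − 2X; n_F = 1.96 − X; n_G = 2X.
n_T = Σnᵢ = 3.96 − X.
K_p = p_G^2 / (p_E^2 p_F) with p_i = (n_i/n_T)·P.
At X = 0.715: the mole-fraction product g(X) = Π y_i^ν_i = 16.4. Since K_p = g(X)·P^{-1}, P = (g/K_p)^(1/1) = (16.4/2.08)^(1/1) = 7.89 atm.

P = 7.89 atm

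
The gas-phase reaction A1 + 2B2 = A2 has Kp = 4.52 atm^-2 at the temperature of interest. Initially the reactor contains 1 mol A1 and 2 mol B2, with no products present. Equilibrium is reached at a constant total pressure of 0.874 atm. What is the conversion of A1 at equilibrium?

X = 0.475

Let X = conversion of A1 (basis 1 mol A1); extent of reaction ξ = X.
At extent ξ: n_A1 = 1 − X; n_B2 = 2 − 2X; n_A2 = X.
Total moles n_T = 3 − 2X.
With p_i = (n_i/n_T)P, Kp = p_A2 / (p_A1 p_B2^2).
Equating to 4.52 atm^-2 and solving on 0 < X < 1: X = 0.475.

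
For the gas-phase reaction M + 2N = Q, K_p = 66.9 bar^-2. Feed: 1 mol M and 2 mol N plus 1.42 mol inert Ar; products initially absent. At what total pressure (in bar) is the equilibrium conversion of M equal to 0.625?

P = 0.667 bar

Let X = conversion of M (basis 1 mol M); extent of reaction ξ = X.
Species balance: n_M = 1 − X; n_N = 2 − 2X; n_Q = X; n_I = 1.42 (inert).
n_T = Σnᵢ = 4.42 − 2X.
K_p = p_Q / (p_M p_N^2) with p_i = (n_i/n_T)·P.
At X = 0.625: the mole-fraction product g(X) = Π y_i^ν_i = 29.77. Since K_p = g(X)·P^{-2}, P = (g/K_p)^(1/2) = (29.77/66.9)^(1/2) = 0.667 bar.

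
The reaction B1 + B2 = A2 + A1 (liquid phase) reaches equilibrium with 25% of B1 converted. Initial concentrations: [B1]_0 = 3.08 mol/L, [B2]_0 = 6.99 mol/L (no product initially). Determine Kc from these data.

Kc = 0.0413

Let X = conversion of B1.
Concentrations: [B1] = 3.08 − 3.08X; [B2] = 6.99 − 3.08X; [A2] = 3.08X; [A1] = 3.08X.
At X = 0.25: [B1] = 2.31, [B2] = 6.22, [A2] = 0.77, [A1] = 0.77.
Kc = [A2] [A1] / ([B1] [B2]) = 0.0413.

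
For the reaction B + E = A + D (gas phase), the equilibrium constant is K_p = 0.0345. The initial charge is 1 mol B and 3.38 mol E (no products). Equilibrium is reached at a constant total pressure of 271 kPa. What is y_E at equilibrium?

Basis: 1 mol B initially; let X = conversion of B. Extent ξ = X.
Species balance: n_B = 1 − X; n_E = 3.38 − X; n_A = X; n_D = X.
n_T stays at 4.38 (no change in mole number).
With p_i = (n_i/n_T)P, K_p = p_A p_D / (p_B p_E).
This yields a degree-2 equation in X; solving on (0,1), X = 0.278.
Then n_E = 3.1, n_T = 4.38, so y_E = 0.708.

y_E = 0.708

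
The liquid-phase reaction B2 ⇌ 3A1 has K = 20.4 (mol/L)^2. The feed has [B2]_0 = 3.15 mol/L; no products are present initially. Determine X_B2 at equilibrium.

X = 0.364

Let X = conversion of B2; extent ξ = 3.15·X mol/L.
Concentrations: [B2] = 3.15 − 3.15X; [A1] = 9.45X.
K = [A1]^3 / ([B2]).
Setting equal to 20.4 and solving for X on (0,1) gives X = 0.364.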